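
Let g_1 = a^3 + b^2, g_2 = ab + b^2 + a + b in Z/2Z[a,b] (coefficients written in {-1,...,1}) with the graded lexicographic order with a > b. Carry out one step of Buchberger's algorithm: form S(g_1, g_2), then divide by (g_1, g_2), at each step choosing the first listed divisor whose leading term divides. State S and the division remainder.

lcm(LM(g_1), LM(g_2)) = a^3b.
S = (lcm/LT(g_1))·g_1 − (lcm/LT(g_2))·g_2 = a^2b^2 + a^3 + a^2b + b^3.
Reduce S modulo (g_1, g_2) in that order:
  leading term a^2b^2: subtract (ab)·g_2 from a^2b^2 + a^3 + a^2b + b^3 → ab^3 + a^3 + ab^2 + b^3
  leading term ab^3: subtract (b^2)·g_2 from ab^3 + a^3 + ab^2 + b^3 → b^4 + a^3
  leading term b^4: no divisor's leading term divides it; move b^4 to the remainder.
  leading term a^3: subtract (1)·g_1 from a^3 → b^2
  leading term b^2: no divisor's leading term divides it; move b^2 to the remainder.
The remainder b^4 + b^2 is nonzero, so it would be added as the next basis element.

S(g_1, g_2) = a^2b^2 + a^3 + a^2b + b^3; remainder on division = b^4 + b^2.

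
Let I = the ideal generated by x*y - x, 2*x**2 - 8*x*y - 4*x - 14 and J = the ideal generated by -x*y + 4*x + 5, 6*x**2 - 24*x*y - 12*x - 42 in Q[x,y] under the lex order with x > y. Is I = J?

No, the ideals differ.

For a fixed monomial order, each ideal has a unique reduced Gröbner basis; comparing bases decides equality.
Buchberger on the first generating set:
f_1 = x*y - x, LT = x*y.
f_2 = 2*x**2 - 8*x*y - 4*x - 14, LT = x**2.

S(f_1,f_2): lcm = x**2*y. S = -x**2 + 4*x*y**2 + 2*x*y + 7*y.
  leading term x**2: subtract (-1/2)·f_2 from -x**2 + 4*x*y**2 + 2*x*y + 7*y → 4*x*y**2 - 2*x*y - 2*x + 7*y - 7
  leading term x*y**2: subtract (4*y)·f_1 from 4*x*y**2 - 2*x*y - 2*x + 7*y - 7 → 2*x*y - 2*x + 7*y - 7
  leading term x*y: subtract (2)·f_1 from 2*x*y - 2*x + 7*y - 7 → 7*y - 7
  leading term y: no divisor's leading term divides it; move 7*y to the remainder.
  leading term 1: no divisor's leading term divides it; move -7 to the remainder.
  remainder 7*y - 7 ≠ 0; add g_3 = 7*y - 7 to the basis.

The other S-polynomials (S(f_1,g_3), S(f_2,g_3)) all reduce to 0 modulo the current basis, so we have a Gröbner basis.
Inter-reduce: drop elements whose leading term is divisible by another's, tail-reduce, and make monic.
Reduced Gröbner basis: {x**2 - 6*x - 7, y - 1}.

Buchberger on the second generating set:
h_1 = -x*y + 4*x + 5, LT = x*y.
h_2 = 6*x**2 - 24*x*y - 12*x - 42, LT = x**2.

S(h_1,h_2): lcm = x**2*y. S = -4*x**2 + 4*x*y**2 + 2*x*y - 5*x + 7*y.
  leading term x**2: subtract (-2/3)·h_2 from -4*x**2 + 4*x*y**2 + 2*x*y - 5*x + 7*y → 4*x*y**2 - 14*x*y - 13*x + 7*y - 28
  leading term x*y**2: subtract (-4*y)·h_1 from 4*x*y**2 - 14*x*y - 13*x + 7*y - 28 → 2*x*y - 13*x + 27*y - 28
  leading term x*y: subtract (-2)·h_1 from 2*x*y - 13*x + 27*y - 28 → -5*x + 27*y - 18
  leading term x: no divisor's leading term divides it; move -5*x to the remainder.
  leading term y: no divisor's leading term divides it; move 27*y to the remainder.
  leading term 1: no divisor's leading term divides it; move -18 to the remainder.
  remainder -5*x + 27*y - 18 ≠ 0; add k_3 = -5*x + 27*y - 18 to the basis.

S(h_1,k_3): lcm = x*y. S = -4*x + 27/5*y**2 - 18/5*y - 5.
  leading term x: subtract (4/5)·k_3 from -4*x + 27/5*y**2 - 18/5*y - 5 → 27/5*y**2 - 126/5*y + 47/5
  leading term y**2: no divisor's leading term divides it; move 27/5*y**2 to the remainder.
  leading term y: no divisor's leading term divides it; move -126/5*y to the remainder.
  leading term 1: no divisor's leading term divides it; move 47/5 to the remainder.
  remainder 27/5*y**2 - 126/5*y + 47/5 ≠ 0; add k_4 = 27/5*y**2 - 126/5*y + 47/5 to the basis.

The other S-polynomials (S(h_2,k_3), S(h_1,k_4), S(h_2,k_4), S(k_3,k_4)) all reduce to 0 modulo the current basis, so we have a Gröbner basis.
Inter-reduce: drop elements whose leading term is divisible by another's, tail-reduce, and make monic.
Reduced Gröbner basis: {x - 27/5*y + 18/5, y**2 - 14/3*y + 47/27}.

The bases are distinct; the ideals are different.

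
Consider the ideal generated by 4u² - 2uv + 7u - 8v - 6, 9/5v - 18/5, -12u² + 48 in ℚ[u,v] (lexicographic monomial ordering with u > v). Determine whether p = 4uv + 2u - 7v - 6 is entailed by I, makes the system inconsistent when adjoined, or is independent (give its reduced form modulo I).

First compute the reduced Gröbner basis of I by Buchberger's algorithm.
f_1 = 4u² - 2uv + 7u - 8v - 6, LT = u².
f_2 = 9/5v - 18/5, LT = v.
f_3 = -12u² + 48, LT = u².

S(f_1,f_3): lcm = u². S = -½uv + 7/4u - 2v + 5/2.
  reduce S modulo (f_1, f_2, f_3):
  remainder ¾u - 3/2 ≠ 0; add h_4 = ¾u - 3/2 to the basis.

The other S-polynomials (S(f_1,f_2), S(f_2,f_3), S(f_1,h_4), S(f_2,h_4), S(f_3,h_4)) all reduce to 0 modulo the current basis, so we have a Gröbner basis.
Inter-reduce: drop elements whose leading term is divisible by another's, tail-reduce, and make monic.
Reduced Gröbner basis: {u - 2, v - 2}.
Label its elements g_1 = u - 2, g_2 = v - 2.

Reduce p = 4uv + 2u - 7v - 6 modulo G:
  leading term uv: subtract (4v)·g_1 from 4uv + 2u - 7v - 6 → 2u + v - 6
  leading term u: subtract (2)·g_1 from 2u + v - 6 → v - 2
  leading term v: subtract (1)·g_2 from v - 2 → 0
  normal form = 0.
Since the normal form is 0, p ∈ I.

4uv + 2u - 7v - 6 lies in I (it reduces to 0).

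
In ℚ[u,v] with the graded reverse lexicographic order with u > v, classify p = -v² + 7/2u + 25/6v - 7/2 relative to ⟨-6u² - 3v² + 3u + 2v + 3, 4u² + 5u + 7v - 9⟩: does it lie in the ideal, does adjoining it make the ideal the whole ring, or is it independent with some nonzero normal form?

-v² + 7/2u + 25/6v - 7/2 lies in I (it reduces to 0).

First compute the reduced Gröbner basis of I by Buchberger's algorithm.
f_1 = -6u² - 3v² + 3u + 2v + 3, LT = u².
f_2 = 4u² + 5u + 7v - 9, LT = u².

S(f_1,f_2): lcm = u². S = ½v² - 7/4u - 25/12v + 7/4.
  leading term v²: no divisor's leading term divides it; move ½v² to the remainder.
  leading term u: no divisor's leading term divides it; move -7/4u to the remainder.
  leading term v: no divisor's leading term divides it; move -25/12v to the remainder.
  leading term 1: no divisor's leading term divides it; move 7/4 to the remainder.
  remainder ½v² - 7/4u - 25/12v + 7/4 ≠ 0; add h_3 = ½v² - 7/4u - 25/12v + 7/4 to the basis.

The other S-polynomials (S(f_1,h_3), S(f_2,h_3)) all reduce to 0 modulo the current basis, so we have a Gröbner basis.
Inter-reduce: drop elements whose leading term is divisible by another's, tail-reduce, and make monic.
Reduced Gröbner basis: {u² + 5/4u + 7/4v - 9/4, v² - 7/2u - 25/6v + 7/2}.
Label its elements g_1 = u² + 5/4u + 7/4v - 9/4, g_2 = v² - 7/2u - 25/6v + 7/2.

Reduce p = -v² + 7/2u + 25/6v - 7/2 modulo G:
  leading term v²: subtract (-1)·g_2 from -v² + 7/2u + 25/6v - 7/2 → 0
  normal form = 0.
Since the normal form is 0, p ∈ I.

The remainder on division by a Gröbner basis is unique — it is the normal form.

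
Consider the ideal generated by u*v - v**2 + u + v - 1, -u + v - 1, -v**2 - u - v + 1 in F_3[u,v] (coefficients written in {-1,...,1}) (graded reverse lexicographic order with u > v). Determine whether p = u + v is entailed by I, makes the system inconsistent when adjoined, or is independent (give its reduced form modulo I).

u + v lies in I (it reduces to 0).

First compute the reduced Gröbner basis of I by Buchberger's algorithm.
f_1 = u*v - v**2 + u + v - 1, LT = u*v.
f_2 = -u + v - 1, LT = u.
f_3 = -v**2 - u - v + 1, LT = v**2.

S(f_1,f_2): lcm = u*v. S = u - 1.
  reduce S modulo (f_1, f_2, f_3):
  remainder v + 1 ≠ 0; add h_4 = v + 1 to the basis.

The other S-polynomials (S(f_1,f_3), S(f_2,f_3), S(f_1,h_4), S(f_2,h_4), S(f_3,h_4)) all reduce to 0 modulo the current basis, so we have a Gröbner basis.
Inter-reduce: drop elements whose leading term is divisible by another's, tail-reduce, and make monic.
Reduced Gröbner basis: {u - 1, v + 1}.
Label its elements g_1 = u - 1, g_2 = v + 1.

Reduce p = u + v modulo G:
  leading term u: subtract (1)·g_1 from u + v → v + 1
  leading term v: subtract (1)·g_2 from v + 1 → 0
  normal form = 0.
Since the normal form is 0, p ∈ I.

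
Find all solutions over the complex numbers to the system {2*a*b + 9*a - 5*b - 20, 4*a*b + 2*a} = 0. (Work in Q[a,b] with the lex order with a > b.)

{(0, -4), (35/16, -1/2)}

Compute a lex Gröbner basis by Buchberger's algorithm.
f_1 = 2*a*b + 9*a - 5*b - 20, LT = a*b.
f_2 = 4*a*b + 2*a, LT = a*b.

S(f_1,f_2): lcm = a*b. S = 4*a - 5/2*b - 10.
  leading term a: no divisor's leading term divides it; move 4*a to the remainder.
  leading term b: no divisor's leading term divides it; move -5/2*b to the remainder.
  leading term 1: no divisor's leading term divides it; move -10 to the remainder.
  remainder 4*a - 5/2*b - 10 ≠ 0; add h_3 = 4*a - 5/2*b - 10 to the basis.

S(f_1,h_3): lcm = a*b. S = 9/2*a + 5/8*b**2 - 10.
  leading term a: subtract (9/8)·h_3 from 9/2*a + 5/8*b**2 - 10 → 5/8*b**2 + 45/16*b + 5/4
  leading term b**2: no divisor's leading term divides it; move 5/8*b**2 to the remainder.
  leading term b: no divisor's leading term divides it; move 45/16*b to the remainder.
  leading term 1: no divisor's leading term divides it; move 5/4 to the remainder.
  remainder 5/8*b**2 + 45/16*b + 5/4 ≠ 0; add h_4 = 5/8*b**2 + 45/16*b + 5/4 to the basis.

S(f_2,h_3): lcm = a*b. S = 1/2*a + 5/8*b**2 + 5/2*b.
  leading term a: subtract (1/8)·h_3 from 1/2*a + 5/8*b**2 + 5/2*b → 5/8*b**2 + 45/16*b + 5/4
  leading term b**2: subtract (1)·h_4 from 5/8*b**2 + 45/16*b + 5/4 → 0
  remainder 0.

S(f_1,h_4): lcm = a*b**2. S = -2*a - 5/2*b**2 - 10*b.
  leading term a: subtract (-1/2)·h_3 from -2*a - 5/2*b**2 - 10*b → -5/2*b**2 - 45/4*b - 5
  leading term b**2: subtract (-4)·h_4 from -5/2*b**2 - 45/4*b - 5 → 0
  remainder 0.

S(f_2,h_4): lcm = a*b**2. S = -4*a*b - 2*a.
  leading term a*b: subtract (-2)·f_1 from -4*a*b - 2*a → 16*a - 10*b - 40
  leading term a: subtract (4)·h_3 from 16*a - 10*b - 40 → 0
  remainder 0.

S(h_3,h_4): leading monomials are coprime, so the S-polynomial reduces to 0 (Buchberger's first criterion).
Every S-polynomial of the final basis reduces to 0, so we have a Gröbner basis.
Inter-reduce: drop elements whose leading term is divisible by another's, tail-reduce, and make monic.
Reduced Gröbner basis: {a - 5/8*b - 5/2, b**2 + 9/2*b + 2}.

The lex basis is triangular: the last element involves only b. Solving b**2 + 9/2*b + 2 = 0 gives b ∈ {-4, -1/2}; substituting each value into the earlier elements determines the remaining variables.
  b = -4: the earlier basis element becomes a = 0, giving a = 0 — point (0, -4).
  b = -1/2: the earlier basis element becomes a - 35/16 = 0, giving a = 35/16 — point (35/16, -1/2).
Each listed point satisfies every original equation (direct substitution).
Zero-dimensionality of the ideal guarantees finitely many solutions over ℂ.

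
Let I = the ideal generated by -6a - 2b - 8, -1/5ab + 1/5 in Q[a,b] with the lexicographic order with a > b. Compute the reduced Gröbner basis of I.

The reduced Gröbner basis is the canonical form of the ideal for this ordering.

f_1 = -6a - 2b - 8, LT = a.
f_2 = -1/5ab + 1/5, LT = ab.

S(f_1,f_2): lcm = ab. S = 1/3b^2 + 4/3b + 1.
  leading term b^2: no divisor's leading term divides it; move 1/3b^2 to the remainder.
  leading term b: no divisor's leading term divides it; move 4/3b to the remainder.
  leading term 1: no divisor's leading term divides it; move 1 to the remainder.
  remainder 1/3b^2 + 4/3b + 1 ≠ 0; add g_3 = 1/3b^2 + 4/3b + 1 to the basis.

The other S-polynomials (S(f_1,g_3), S(f_2,g_3)) all reduce to 0 modulo the current basis, so we have a Gröbner basis.
Inter-reduce: drop elements whose leading term is divisible by another's, tail-reduce, and make monic.

G = {a + 1/3b + 4/3, b^2 + 4b + 3}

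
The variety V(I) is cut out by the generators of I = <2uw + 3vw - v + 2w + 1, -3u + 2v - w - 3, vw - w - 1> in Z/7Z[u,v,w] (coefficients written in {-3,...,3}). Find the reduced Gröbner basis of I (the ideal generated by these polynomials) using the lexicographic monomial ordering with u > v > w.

This is the nonlinear analogue of row-reducing a linear system.

f_1 = 2uw + 3vw - v + 2w + 1, LT = uw.
f_2 = -3u + 2v - w - 3, LT = u.
f_3 = vw - w - 1, LT = vw.

S(f_1,f_2): lcm = uw. S = vw + 3v + 2w^{2} - 3.
  leading term vw: subtract (1)·f_3 from vw + 3v + 2w^{2} - 3 → 3v + 2w^{2} + w - 2
  leading term v: no divisor's leading term divides it; move 3v to the remainder.
  leading term w^{2}: no divisor's leading term divides it; move 2w^{2} to the remainder.
  leading term w: no divisor's leading term divides it; move w to the remainder.
  leading term 1: no divisor's leading term divides it; move -2 to the remainder.
  remainder 3v + 2w^{2} + w - 2 ≠ 0; add g_4 = 3v + 2w^{2} + w - 2 to the basis.

S(f_3,g_4): lcm = vw. S = -3w^{3} + 2w^{2} + 2w - 1.
  leading term w^{3}: no divisor's leading term divides it; move -3w^{3} to the remainder.
  leading term w^{2}: no divisor's leading term divides it; move 2w^{2} to the remainder.
  leading term w: no divisor's leading term divides it; move 2w to the remainder.
  leading term 1: no divisor's leading term divides it; move -1 to the remainder.
  remainder -3w^{3} + 2w^{2} + 2w - 1 ≠ 0; add g_5 = -3w^{3} + 2w^{2} + 2w - 1 to the basis.

The other S-polynomials (S(f_1,f_3), S(f_2,f_3), S(f_1,g_4), S(f_2,g_4), S(f_1,g_5), S(f_2,g_5), S(f_3,g_5), S(g_4,g_5)) all reduce to 0 modulo the current basis, so we have a Gröbner basis.
Inter-reduce: drop elements whose leading term is divisible by another's, tail-reduce, and make monic.

G = {u + 2w^{2} - w - 1, v + 3w^{2} - 2w - 3, w^{3} - 3w^{2} - 3w - 2}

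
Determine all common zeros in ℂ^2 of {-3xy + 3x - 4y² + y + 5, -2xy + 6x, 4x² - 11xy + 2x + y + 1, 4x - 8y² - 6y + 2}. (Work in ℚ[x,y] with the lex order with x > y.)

{(0, -1)}

Compute a lex Gröbner basis by Buchberger's algorithm.
f_1 = -3xy + 3x - 4y² + y + 5, LT = xy.
f_2 = -2xy + 6x, LT = xy.
f_3 = 4x² - 11xy + 2x + y + 1, LT = x².
f_4 = 4x - 8y² - 6y + 2, LT = x.

S(f_1,f_2): lcm = xy. S = 2x + 4/3y² - ⅓y - 5/3.
  leading term x: subtract (½)·f_4 from 2x + 4/3y² - ⅓y - 5/3 → 16/3y² + 8/3y - 8/3
  leading term y²: no divisor's leading term divides it; move 16/3y² to the remainder.
  leading term y: no divisor's leading term divides it; move 8/3y to the remainder.
  leading term 1: no divisor's leading term divides it; move -8/3 to the remainder.
  remainder 16/3y² + 8/3y - 8/3 ≠ 0; add h_5 = 16/3y² + 8/3y - 8/3 to the basis.

S(f_1,f_3): lcm = x²y. S = -x² + 49/12xy² - ⅚xy - 5/3x - ¼y² - ¼y.
  leading term x²: subtract (-¼)·f_3 from -x² + 49/12xy² - ⅚xy - 5/3x - ¼y² - ¼y → 49/12xy² - 43/12xy - 7/6x - ¼y² + ¼
  leading term xy²: subtract (-49/36y)·f_1 from 49/12xy² - 43/12xy - 7/6x - ¼y² + ¼ → ½xy - 7/6x - 49/9y³ + 10/9y² + 245/36y + ¼
  leading term xy: subtract (-⅙)·f_1 from ½xy - 7/6x - 49/9y³ + 10/9y² + 245/36y + ¼ → -⅔x - 49/9y³ + 4/9y² + 251/36y + 13/12
  leading term x: subtract (-⅙)·f_4 from -⅔x - 49/9y³ + 4/9y² + 251/36y + 13/12 → -49/9y³ - 8/9y² + 215/36y + 17/12
  leading term y³: subtract (-49/48y)·h_5 from -49/9y³ - 8/9y² + 215/36y + 17/12 → 11/6y² + 13/4y + 17/12
  leading term y²: subtract (11/32)·h_5 from 11/6y² + 13/4y + 17/12 → 7/3y + 7/3
  leading term y: no divisor's leading term divides it; move 7/3y to the remainder.
  leading term 1: no divisor's leading term divides it; move 7/3 to the remainder.
  remainder 7/3y + 7/3 ≠ 0; add h_6 = 7/3y + 7/3 to the basis.

The other S-polynomials (S(f_1,f_4), S(f_2,f_3), S(f_2,f_4), S(f_3,f_4), S(f_1,h_5), S(f_2,h_5), S(f_3,h_5), S(f_4,h_5), S(f_1,h_6), S(f_2,h_6), S(f_3,h_6), S(f_4,h_6), S(h_5,h_6)) all reduce to 0 modulo the current basis, so we have a Gröbner basis.
Inter-reduce: drop elements whose leading term is divisible by another's, tail-reduce, and make monic.
Reduced Gröbner basis: {x, y + 1}.

From the last basis element, y + 1 = 0, so y takes values in {-1}. Each choice, substituted upward through the basis, yields the corresponding point(s) of the solution set.
  y = -1: the earlier basis element becomes x = 0, giving x = 0 — point (0, -1).
Each listed point satisfies every original equation (direct substitution).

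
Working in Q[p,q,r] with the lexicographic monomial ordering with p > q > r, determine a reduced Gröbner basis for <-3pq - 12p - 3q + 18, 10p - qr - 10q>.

G = {p - \tfrac{1}{10}qr - q, q^{2}r + 10q^{2} + 4qr + 50q - 60}

f_1 = -3pq - 12p - 3q + 18, LT = pq.
f_2 = 10p - qr - 10q, LT = p.

S(f_1,f_2): lcm = pq. S = 4p + \tfrac{1}{10}q^{2}r + q^{2} + q - 6.
  leading term p: subtract (\tfrac{2}{5})·f_2 from 4p + \tfrac{1}{10}q^{2}r + q^{2} + q - 6 → \tfrac{1}{10}q^{2}r + q^{2} + \tfrac{2}{5}qr + 5q - 6
  leading term q^{2}r: no divisor's leading term divides it; move \tfrac{1}{10}q^{2}r to the remainder.
  leading term q^{2}: no divisor's leading term divides it; move q^{2} to the remainder.
  leading term qr: no divisor's leading term divides it; move \tfrac{2}{5}qr to the remainder.
  leading term q: no divisor's leading term divides it; move 5q to the remainder.
  leading term 1: no divisor's leading term divides it; move -6 to the remainder.
  remainder \tfrac{1}{10}q^{2}r + q^{2} + \tfrac{2}{5}qr + 5q - 6 ≠ 0; add g_3 = \tfrac{1}{10}q^{2}r + q^{2} + \tfrac{2}{5}qr + 5q - 6 to the basis.

The other S-polynomials (S(f_1,g_3), S(f_2,g_3)) all reduce to 0 modulo the current basis, so we have a Gröbner basis.
Inter-reduce: drop elements whose leading term is divisible by another's, tail-reduce, and make monic.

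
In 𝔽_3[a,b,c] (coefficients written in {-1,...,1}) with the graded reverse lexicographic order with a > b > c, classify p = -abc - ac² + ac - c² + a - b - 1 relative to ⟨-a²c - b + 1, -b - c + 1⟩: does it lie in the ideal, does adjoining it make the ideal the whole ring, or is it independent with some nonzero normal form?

First compute the reduced Gröbner basis of I by Buchberger's algorithm.
f_1 = -a²c - b + 1, LT = a²c.
f_2 = -b - c + 1, LT = b.

The S-polynomials (S(f_1,f_2)) all reduce to 0 modulo the current basis, so we have a Gröbner basis.
Inter-reduce: drop elements whose leading term is divisible by another's, tail-reduce, and make monic.
Reduced Gröbner basis: {a²c - c, b + c - 1}.
Label its elements g_1 = a²c - c, g_2 = b + c - 1.

Reduce p = -abc - ac² + ac - c² + a - b - 1 modulo G:
  leading term abc: subtract (-ac)·g_2 from -abc - ac² + ac - c² + a - b - 1 → -c² + a - b - 1
  leading term c²: no divisor's leading term divides it; move -c² to the remainder.
  leading term a: no divisor's leading term divides it; move a to the remainder.
  leading term b: subtract (-1)·g_2 from -b - 1 → c + 1
  leading term c: no divisor's leading term divides it; move c to the remainder.
  leading term 1: no divisor's leading term divides it; move 1 to the remainder.
  normal form = -c² + a + c + 1.
The normal form is nonzero, so p ∉ I. Since p minus its normal form lies in I, I + (p) = I + (r) where r = -c² + a + c + 1; decide whether this ideal is the whole ring.
Run Buchberger on G together with r (pairs among the g_i already reduce to 0 since G is a Gröbner basis):
g_1 = a²c - c, LT = a²c.
g_2 = b + c - 1, LT = b.
r = -c² + a + c + 1, LT = c².

S(g_1,r): lcm = a²c². S = a³ + a²c + a² - c².
  leading term a³: no divisor's leading term divides it; move a³ to the remainder.
  leading term a²c: subtract (1)·g_1 from a²c + a² - c² → a² - c² + c
  leading term a²: no divisor's leading term divides it; move a² to the remainder.
  leading term c²: subtract (1)·r from -c² + c → -a - 1
  leading term a: no divisor's leading term divides it; move -a to the remainder.
  leading term 1: no divisor's leading term divides it; move -1 to the remainder.
  remainder a³ + a² - a - 1 ≠ 0; add m_4 = a³ + a² - a - 1 to the basis.

The other S-polynomials (S(g_1,g_2), S(g_2,r), S(g_1,m_4), S(g_2,m_4), S(r,m_4)) all reduce to 0 modulo the current basis, so we have a Gröbner basis.
Inter-reduce: drop elements whose leading term is divisible by another's, tail-reduce, and make monic.
Reduced Gröbner basis: {a³ + a² - a - 1, a²c - c, c² - a - c - 1, b + c - 1}.
The reduced Gröbner basis of I + (p) is {a³ + a² - a - 1, a²c - c, c² - a - c - 1, b + c - 1} ≠ {1}, a proper ideal, so the enlarged system stays consistent: p is independent of I, with normal form -c² + a + c + 1.

-abc - ac² + ac - c² + a - b - 1 is independent of I; its normal form modulo I is -c² + a + c + 1.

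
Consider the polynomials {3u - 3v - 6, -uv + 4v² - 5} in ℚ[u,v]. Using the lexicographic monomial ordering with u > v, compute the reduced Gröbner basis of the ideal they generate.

f_1 = 3u - 3v - 6, LT = u.
f_2 = -uv + 4v² - 5, LT = uv.

S(f_1,f_2): lcm = uv. S = 3v² - 2v - 5.
  leading term v²: no divisor's leading term divides it; move 3v² to the remainder.
  leading term v: no divisor's leading term divides it; move -2v to the remainder.
  leading term 1: no divisor's leading term divides it; move -5 to the remainder.
  remainder 3v² - 2v - 5 ≠ 0; add g_3 = 3v² - 2v - 5 to the basis.

S(f_1,g_3): leading monomials are coprime, so the S-polynomial reduces to 0 (Buchberger's first criterion).
S(f_2,g_3): lcm = uv². S = ⅔uv + 5/3u - 4v³ + 5v.
  leading term uv: subtract (2/9v)·f_1 from ⅔uv + 5/3u - 4v³ + 5v → 5/3u - 4v³ + ⅔v² + 19/3v
  leading term u: subtract (5/9)·f_1 from 5/3u - 4v³ + ⅔v² + 19/3v → -4v³ + ⅔v² + 8v + 10/3
  leading term v³: subtract (-4/3v)·g_3 from -4v³ + ⅔v² + 8v + 10/3 → -2v² + 4/3v + 10/3
  leading term v²: subtract (-⅔)·g_3 from -2v² + 4/3v + 10/3 → 0
  remainder 0.

Every S-polynomial of the final basis reduces to 0, so we have a Gröbner basis.
Inter-reduce: drop elements whose leading term is divisible by another's, tail-reduce, and make monic.

G = {u - v - 2, v² - ⅔v - 5/3}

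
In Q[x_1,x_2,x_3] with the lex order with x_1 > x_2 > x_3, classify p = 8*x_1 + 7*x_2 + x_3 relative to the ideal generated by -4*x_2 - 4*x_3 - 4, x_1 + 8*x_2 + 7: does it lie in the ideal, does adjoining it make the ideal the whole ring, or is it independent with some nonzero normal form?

8*x_1 + 7*x_2 + x_3 is independent of I; its normal form modulo I is 58*x_3 + 1.

First compute the reduced Gröbner basis of I by Buchberger's algorithm.
f_1 = -4*x_2 - 4*x_3 - 4, LT = x_2.
f_2 = x_1 + 8*x_2 + 7, LT = x_1.

The S-polynomials (S(f_1,f_2)) all reduce to 0 modulo the current basis, so we have a Gröbner basis.
Inter-reduce: drop elements whose leading term is divisible by another's, tail-reduce, and make monic.
Reduced Gröbner basis: {x_1 - 8*x_3 - 1, x_2 + x_3 + 1}.
Label its elements g_1 = x_1 - 8*x_3 - 1, g_2 = x_2 + x_3 + 1.

Reduce p = 8*x_1 + 7*x_2 + x_3 modulo G:
  leading term x_1: subtract (8)·g_1 from 8*x_1 + 7*x_2 + x_3 → 7*x_2 + 65*x_3 + 8
  leading term x_2: subtract (7)·g_2 from 7*x_2 + 65*x_3 + 8 → 58*x_3 + 1
  leading term x_3: no divisor's leading term divides it; move 58*x_3 to the remainder.
  leading term 1: no divisor's leading term divides it; move 1 to the remainder.
  normal form = 58*x_3 + 1.
The normal form is nonzero, so p ∉ I. Since p minus its normal form lies in I, I + (p) = I + (r) where r = 58*x_3 + 1; decide whether this ideal is the whole ring.
Run Buchberger on G together with r (pairs among the g_i already reduce to 0 since G is a Gröbner basis):
g_1 = x_1 - 8*x_3 - 1, LT = x_1.
g_2 = x_2 + x_3 + 1, LT = x_2.
r = 58*x_3 + 1, LT = x_3.

The S-polynomials (S(g_1,g_2), S(g_1,r), S(g_2,r)) all reduce to 0 modulo the current basis, so we have a Gröbner basis.
Inter-reduce: drop elements whose leading term is divisible by another's, tail-reduce, and make monic.
Reduced Gröbner basis: {x_1 - 25/29, x_2 + 57/58, x_3 + 1/58}.
The reduced Gröbner basis of I + (p) is {x_1 - 25/29, x_2 + 57/58, x_3 + 1/58} ≠ {1}, a proper ideal, so the enlarged system stays consistent: p is independent of I, with normal form 58*x_3 + 1.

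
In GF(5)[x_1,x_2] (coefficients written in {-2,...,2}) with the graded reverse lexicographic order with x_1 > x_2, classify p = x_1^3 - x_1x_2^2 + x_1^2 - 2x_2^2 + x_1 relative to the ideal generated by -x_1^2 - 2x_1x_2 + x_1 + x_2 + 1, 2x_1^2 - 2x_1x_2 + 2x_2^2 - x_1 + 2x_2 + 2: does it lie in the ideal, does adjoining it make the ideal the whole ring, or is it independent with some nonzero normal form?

First compute the reduced Gröbner basis of I by Buchberger's algorithm.
f_1 = -x_1^2 - 2x_1x_2 + x_1 + x_2 + 1, LT = x_1^2.
f_2 = 2x_1^2 - 2x_1x_2 + 2x_2^2 - x_1 + 2x_2 + 2, LT = x_1^2.

S(f_1,f_2): lcm = x_1^2. S = -2x_1x_2 - x_2^2 + 2x_1 - 2x_2 - 2.
  leading term x_1x_2: no divisor's leading term divides it; move -2x_1x_2 to the remainder.
  leading term x_2^2: no divisor's leading term divides it; move -x_2^2 to the remainder.
  leading term x_1: no divisor's leading term divides it; move 2x_1 to the remainder.
  leading term x_2: no divisor's leading term divides it; move -2x_2 to the remainder.
  leading term 1: no divisor's leading term divides it; move -2 to the remainder.
  remainder -2x_1x_2 - x_2^2 + 2x_1 - 2x_2 - 2 ≠ 0; add h_3 = -2x_1x_2 - x_2^2 + 2x_1 - 2x_2 - 2 to the basis.

S(f_1,h_3): lcm = x_1^2x_2. S = -x_1x_2^2 + x_1^2 - 2x_1x_2 - x_2^2 - x_1 - x_2.
  leading term x_1x_2^2: subtract (-2x_2)·h_3 from -x_1x_2^2 + x_1^2 - 2x_1x_2 - x_2^2 - x_1 - x_2 → -2x_2^3 + x_1^2 + 2x_1x_2 - x_1
  leading term x_2^3: no divisor's leading term divides it; move -2x_2^3 to the remainder.
  leading term x_1^2: subtract (-1)·f_1 from x_1^2 + 2x_1x_2 - x_1 → x_2 + 1
  leading term x_2: no divisor's leading term divides it; move x_2 to the remainder.
  leading term 1: no divisor's leading term divides it; move 1 to the remainder.
  remainder -2x_2^3 + x_2 + 1 ≠ 0; add h_4 = -2x_2^3 + x_2 + 1 to the basis.

The other S-polynomials (S(f_2,h_3), S(f_1,h_4), S(f_2,h_4), S(h_3,h_4)) all reduce to 0 modulo the current basis, so we have a Gröbner basis.
Inter-reduce: drop elements whose leading term is divisible by another's, tail-reduce, and make monic.
Reduced Gröbner basis: {x_2^3 + 2x_2 + 2, x_1^2 - x_2^2 + x_1 + 2x_2 + 2, x_1x_2 - 2x_2^2 - x_1 + x_2 + 1}.
Label its elements g_1 = x_2^3 + 2x_2 + 2, g_2 = x_1^2 - x_2^2 + x_1 + 2x_2 + 2, g_3 = x_1x_2 - 2x_2^2 - x_1 + x_2 + 1.

Reduce p = x_1^3 - x_1x_2^2 + x_1^2 - 2x_2^2 + x_1 modulo G:
  leading term x_1^3: subtract (x_1)·g_2 from x_1^3 - x_1x_2^2 + x_1^2 - 2x_2^2 + x_1 → -2x_1x_2 - 2x_2^2 - x_1
  leading term x_1x_2: subtract (-2)·g_3 from -2x_1x_2 - 2x_2^2 - x_1 → -x_2^2 + 2x_1 + 2x_2 + 2
  leading term x_2^2: no divisor's leading term divides it; move -x_2^2 to the remainder.
  leading term x_1: no divisor's leading term divides it; move 2x_1 to the remainder.
  leading term x_2: no divisor's leading term divides it; move 2x_2 to the remainder.
  leading term 1: no divisor's leading term divides it; move 2 to the remainder.
  normal form = -x_2^2 + 2x_1 + 2x_2 + 2.
The normal form is nonzero, so p ∉ I. Since p minus its normal form lies in I, I + (p) = I + (r) where r = -x_2^2 + 2x_1 + 2x_2 + 2; decide whether this ideal is the whole ring.
Run Buchberger on G together with r (pairs among the g_i already reduce to 0 since G is a Gröbner basis):
g_1 = x_2^3 + 2x_2 + 2, LT = x_2^3.
g_2 = x_1^2 - x_2^2 + x_1 + 2x_2 + 2, LT = x_1^2.
g_3 = x_1x_2 - 2x_2^2 - x_1 + x_2 + 1, LT = x_1x_2.
r = -x_2^2 + 2x_1 + 2x_2 + 2, LT = x_2^2.

S(g_1,r): lcm = x_2^3. S = 2x_1x_2 + 2x_2^2 - x_2 + 2.
  leading term x_1x_2: subtract (2)·g_3 from 2x_1x_2 + 2x_2^2 - x_2 + 2 → x_2^2 + 2x_1 + 2x_2
  leading term x_2^2: subtract (-1)·r from x_2^2 + 2x_1 + 2x_2 → -x_1 - x_2 + 2
  leading term x_1: no divisor's leading term divides it; move -x_1 to the remainder.
  leading term x_2: no divisor's leading term divides it; move -x_2 to the remainder.
  leading term 1: no divisor's leading term divides it; move 2 to the remainder.
  remainder -x_1 - x_2 + 2 ≠ 0; add m_5 = -x_1 - x_2 + 2 to the basis.

S(g_3,r): lcm = x_1x_2^2. S = -2x_2^3 + 2x_1^2 + x_1x_2 + x_2^2 + 2x_1 + x_2.
  leading term x_2^3: subtract (-2)·g_1 from -2x_2^3 + 2x_1^2 + x_1x_2 + x_2^2 + 2x_1 + x_2 → 2x_1^2 + x_1x_2 + x_2^2 + 2x_1 - 1
  leading term x_1^2: subtract (2)·g_2 from 2x_1^2 + x_1x_2 + x_2^2 + 2x_1 - 1 → x_1x_2 - 2x_2^2 + x_2
  leading term x_1x_2: subtract (1)·g_3 from x_1x_2 - 2x_2^2 + x_2 → x_1 - 1
  leading term x_1: subtract (-1)·m_5 from x_1 - 1 → -x_2 + 1
  leading term x_2: no divisor's leading term divides it; move -x_2 to the remainder.
  leading term 1: no divisor's leading term divides it; move 1 to the remainder.
  remainder -x_2 + 1 ≠ 0; add m_6 = -x_2 + 1 to the basis.

The other S-polynomials (S(g_1,g_2), S(g_1,g_3), S(g_2,g_3), S(g_2,r), S(g_1,m_5), S(g_2,m_5), S(g_3,m_5), S(r,m_5), S(g_1,m_6), S(g_2,m_6), S(g_3,m_6), S(r,m_6), S(m_5,m_6)) all reduce to 0 modulo the current basis, so we have a Gröbner basis.
Inter-reduce: drop elements whose leading term is divisible by another's, tail-reduce, and make monic.
Reduced Gröbner basis: {x_1 - 1, x_2 - 1}.
The reduced Gröbner basis of I + (p) is {x_1 - 1, x_2 - 1} ≠ {1}, a proper ideal, so the enlarged system stays consistent: p is independent of I, with normal form -x_2^2 + 2x_1 + 2x_2 + 2.

The remainder on division by a Gröbner basis is unique — it is the normal form.

x_1^3 - x_1x_2^2 + x_1^2 - 2x_2^2 + x_1 is independent of I; its normal form modulo I is -x_2^2 + 2x_1 + 2x_2 + 2.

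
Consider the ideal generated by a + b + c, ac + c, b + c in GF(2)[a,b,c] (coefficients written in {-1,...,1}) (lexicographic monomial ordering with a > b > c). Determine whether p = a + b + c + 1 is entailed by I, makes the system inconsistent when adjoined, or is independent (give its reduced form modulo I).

Adjoining a + b + c + 1 makes the ideal the whole ring: the system is inconsistent.

First compute the reduced Gröbner basis of I by Buchberger's algorithm.
f_1 = a + b + c, LT = a.
f_2 = ac + c, LT = ac.
f_3 = b + c, LT = b.

S(f_1,f_2): lcm = ac. S = bc + c^2 + c.
  leading term bc: subtract (c)·f_3 from bc + c^2 + c → c
  leading term c: no divisor's leading term divides it; move c to the remainder.
  remainder c ≠ 0; add h_4 = c to the basis.

The other S-polynomials (S(f_1,f_3), S(f_2,f_3), S(f_1,h_4), S(f_2,h_4), S(f_3,h_4)) all reduce to 0 modulo the current basis, so we have a Gröbner basis.
Inter-reduce: drop elements whose leading term is divisible by another's, tail-reduce, and make monic.
Reduced Gröbner basis: {a, b, c}.
Label its elements g_1 = a, g_2 = b, g_3 = c.

Reduce p = a + b + c + 1 modulo G:
  leading term a: subtract (1)·g_1 from a + b + c + 1 → b + c + 1
  leading term b: subtract (1)·g_2 from b + c + 1 → c + 1
  leading term c: subtract (1)·g_3 from c + 1 → 1
  leading term 1: no divisor's leading term divides it; move 1 to the remainder.
  normal form = 1.
The normal form is nonzero, so p ∉ I. Since p minus its normal form lies in I, I + (p) = I + (r) where r = 1; decide whether this ideal is the whole ring.
Here r = 1 is a nonzero constant, hence a unit: 1 ∈ I + (p), the Gröbner basis of I + (p) is {1}, and the enlarged system has no common solution — adjoining p is inconsistent.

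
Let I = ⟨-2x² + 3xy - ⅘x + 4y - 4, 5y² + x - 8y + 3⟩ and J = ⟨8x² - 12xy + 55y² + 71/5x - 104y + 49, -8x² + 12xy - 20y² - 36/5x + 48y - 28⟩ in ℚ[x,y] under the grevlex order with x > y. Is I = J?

Yes, the ideals are equal.

Two ideals are equal iff their reduced Gröbner bases coincide (the reduced basis is unique for a fixed ordering).
Buchberger on the first generating set:
f_1 = -2x² + 3xy - ⅘x + 4y - 4, LT = x².
f_2 = 5y² + x - 8y + 3, LT = y².

The S-polynomials (S(f_1,f_2)) all reduce to 0 modulo the current basis, so we have a Gröbner basis.
Inter-reduce: drop elements whose leading term is divisible by another's, tail-reduce, and make monic.
Reduced Gröbner basis: {x² - 3/2xy + ⅖x - 2y + 2, y² + ⅕x - 8/5y + ⅗}.

Buchberger on the second generating set:
h_1 = 8x² - 12xy + 55y² + 71/5x - 104y + 49, LT = x².
h_2 = -8x² + 12xy - 20y² - 36/5x + 48y - 28, LT = x².

S(h_1,h_2): lcm = x². S = 35/8y² + ⅞x - 7y + 21/8.
  reduce S modulo (h_1, h_2):
  remainder 35/8y² + ⅞x - 7y + 21/8 ≠ 0; add k_3 = 35/8y² + ⅞x - 7y + 21/8 to the basis.

The other S-polynomials (S(h_1,k_3), S(h_2,k_3)) all reduce to 0 modulo the current basis, so we have a Gröbner basis.
Inter-reduce: drop elements whose leading term is divisible by another's, tail-reduce, and make monic.
Reduced Gröbner basis: {x² - 3/2xy + ⅖x - 2y + 2, y² + ⅕x - 8/5y + ⅗}.

These coincide, so the ideals are equal.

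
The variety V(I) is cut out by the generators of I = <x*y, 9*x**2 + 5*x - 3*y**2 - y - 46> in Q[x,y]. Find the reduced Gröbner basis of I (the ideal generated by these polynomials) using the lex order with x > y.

f_1 = x*y, LT = x*y.
f_2 = 9*x**2 + 5*x - 3*y**2 - y - 46, LT = x**2.

S(f_1,f_2): lcm = x**2*y. S = -5/9*x*y + 1/3*y**3 + 1/9*y**2 + 46/9*y.
  leading term x*y: subtract (-5/9)·f_1 from -5/9*x*y + 1/3*y**3 + 1/9*y**2 + 46/9*y → 1/3*y**3 + 1/9*y**2 + 46/9*y
  leading term y**3: no divisor's leading term divides it; move 1/3*y**3 to the remainder.
  leading term y**2: no divisor's leading term divides it; move 1/9*y**2 to the remainder.
  leading term y: no divisor's leading term divides it; move 46/9*y to the remainder.
  remainder 1/3*y**3 + 1/9*y**2 + 46/9*y ≠ 0; add g_3 = 1/3*y**3 + 1/9*y**2 + 46/9*y to the basis.

S(f_1,g_3): lcm = x*y**3. S = -1/3*x*y**2 - 46/3*x*y.
  leading term x*y**2: subtract (-1/3*y)·f_1 from -1/3*x*y**2 - 46/3*x*y → -46/3*x*y
  leading term x*y: subtract (-46/3)·f_1 from -46/3*x*y → 0
  remainder 0.

S(f_2,g_3): leading monomials are coprime, so the S-polynomial reduces to 0 (Buchberger's first criterion).
Every S-polynomial of the final basis reduces to 0, so we have a Gröbner basis.

G = {x**2 + 5/9*x - 1/3*y**2 - 1/9*y - 46/9, x*y, y**3 + 1/3*y**2 + 46/3*y}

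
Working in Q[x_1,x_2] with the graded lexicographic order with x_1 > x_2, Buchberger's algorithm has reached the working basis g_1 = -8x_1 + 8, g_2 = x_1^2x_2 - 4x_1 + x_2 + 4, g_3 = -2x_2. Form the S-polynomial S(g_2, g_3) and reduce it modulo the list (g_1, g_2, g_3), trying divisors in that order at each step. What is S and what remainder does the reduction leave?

lcm(LM(g_2), LM(g_3)) = x_1^2x_2.
S = (lcm/LT(g_2))·g_2 − (lcm/LT(g_3))·g_3 = -4x_1 + x_2 + 4.
Reduce S modulo (g_1, g_2, g_3) in that order:
  leading term x_1: subtract (1/2)·g_1 from -4x_1 + x_2 + 4 → x_2
  leading term x_2: subtract (-1/2)·g_3 from x_2 → 0
The remainder is 0, so this S-polynomial contributes no new basis element.

S(g_2, g_3) = -4x_1 + x_2 + 4; remainder on division = 0.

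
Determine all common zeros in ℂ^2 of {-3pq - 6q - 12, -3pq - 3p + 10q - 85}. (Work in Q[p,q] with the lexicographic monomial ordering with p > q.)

{(-70/3, 3/16), (-3, 4)}

Compute a lex Gröbner basis by Buchberger's algorithm.
f_1 = -3pq - 6q - 12, LT = pq.
f_2 = -3pq - 3p + 10q - 85, LT = pq.

S(f_1,f_2): lcm = pq. S = -p + 16/3q - 73/3.
  reduce S modulo (f_1, f_2):
  remainder -p + 16/3q - 73/3 ≠ 0; add h_3 = -p + 16/3q - 73/3 to the basis.

S(f_1,h_3): lcm = pq. S = 16/3q^2 - 67/3q + 4.
  reduce S modulo (f_1, f_2, h_3):
  remainder 16/3q^2 - 67/3q + 4 ≠ 0; add h_4 = 16/3q^2 - 67/3q + 4 to the basis.

The other S-polynomials (S(f_2,h_3), S(f_1,h_4), S(f_2,h_4), S(h_3,h_4)) all reduce to 0 modulo the current basis, so we have a Gröbner basis.
Inter-reduce: drop elements whose leading term is divisible by another's, tail-reduce, and make monic.
Reduced Gröbner basis: {p - 16/3q + 73/3, q^2 - 67/16q + 3/4}.

A lex Gröbner basis eliminates variables successively. Here q^2 - 67/16q + 3/4 depends only on q, with roots {3/16, 4}; lifting each root through the earlier basis elements recovers the full solutions.
  q = 3/16: the earlier basis element becomes p + 70/3 = 0, giving p = -70/3 — point (-70/3, 3/16).
  q = 4: the earlier basis element becomes p + 3 = 0, giving p = -3 — point (-3, 4).
Zero-dimensionality of the ideal guarantees finitely many solutions over ℂ.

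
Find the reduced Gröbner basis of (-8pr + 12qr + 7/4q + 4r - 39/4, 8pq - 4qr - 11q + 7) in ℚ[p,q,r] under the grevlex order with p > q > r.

G = {q²r - ⅓qr² + 7/48q² - 7/12qr - 13/16q + 7/12r, pq - ½qr - 11/8q + ⅞, pr - 3/2qr - 7/32q - ½r + 39/32}

f_1 = -8pr + 12qr + 7/4q + 4r - 39/4, LT = pr.
f_2 = 8pq - 4qr - 11q + 7, LT = pq.

S(f_1,f_2): lcm = pqr. S = -3/2q²r + ½qr² - 7/32q² + ⅞qr + 39/32q - ⅞r.
  reduce S modulo (f_1, f_2):
  remainder -3/2q²r + ½qr² - 7/32q² + ⅞qr + 39/32q - ⅞r ≠ 0; add g_3 = -3/2q²r + ½qr² - 7/32q² + ⅞qr + 39/32q - ⅞r to the basis.

The other S-polynomials (S(f_1,g_3), S(f_2,g_3)) all reduce to 0 modulo the current basis, so we have a Gröbner basis.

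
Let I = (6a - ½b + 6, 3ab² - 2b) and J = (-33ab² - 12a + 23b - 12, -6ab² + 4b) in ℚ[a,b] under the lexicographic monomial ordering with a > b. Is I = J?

Equality of ideals is decidable: compute both reduced Gröbner bases (unique for the ordering) and check whether they agree.
Buchberger on the first generating set:
f_1 = 6a - ½b + 6, LT = a.
f_2 = 3ab² - 2b, LT = ab².

S(f_1,f_2): lcm = ab². S = -1/12b³ + b² + ⅔b.
  leading term b³: no divisor's leading term divides it; move -1/12b³ to the remainder.
  leading term b²: no divisor's leading term divides it; move b² to the remainder.
  leading term b: no divisor's leading term divides it; move ⅔b to the remainder.
  remainder -1/12b³ + b² + ⅔b ≠ 0; add g_3 = -1/12b³ + b² + ⅔b to the basis.

S(f_1,g_3): leading monomials are coprime, so the S-polynomial reduces to 0 (Buchberger's first criterion).
S(f_2,g_3): lcm = ab³. S = 12ab² + 8ab - ⅔b².
  leading term ab²: subtract (2b²)·f_1 from 12ab² + 8ab - ⅔b² → 8ab + b³ - 38/3b²
  leading term ab: subtract (4/3b)·f_1 from 8ab + b³ - 38/3b² → b³ - 12b² - 8b
  leading term b³: subtract (-12)·g_3 from b³ - 12b² - 8b → 0
  remainder 0.

Every S-polynomial of the final basis reduces to 0, so we have a Gröbner basis.
Inter-reduce: drop elements whose leading term is divisible by another's, tail-reduce, and make monic.
Reduced Gröbner basis: {a - 1/12b + 1, b³ - 12b² - 8b}.

Buchberger on the second generating set:
h_1 = -33ab² - 12a + 23b - 12, LT = ab².
h_2 = -6ab² + 4b, LT = ab².

S(h_1,h_2): lcm = ab². S = 4/11a - 1/33b + 4/11.
  leading term a: no divisor's leading term divides it; move 4/11a to the remainder.
  leading term b: no divisor's leading term divides it; move -1/33b to the remainder.
  leading term 1: no divisor's leading term divides it; move 4/11 to the remainder.
  remainder 4/11a - 1/33b + 4/11 ≠ 0; add k_3 = 4/11a - 1/33b + 4/11 to the basis.

S(h_1,k_3): lcm = ab². S = 4/11a + 1/12b³ - b² - 23/33b + 4/11.
  leading term a: subtract (1)·k_3 from 4/11a + 1/12b³ - b² - 23/33b + 4/11 → 1/12b³ - b² - ⅔b
  leading term b³: no divisor's leading term divides it; move 1/12b³ to the remainder.
  leading term b²: no divisor's leading term divides it; move -b² to the remainder.
  leading term b: no divisor's leading term divides it; move -⅔b to the remainder.
  remainder 1/12b³ - b² - ⅔b ≠ 0; add k_4 = 1/12b³ - b² - ⅔b to the basis.

S(h_2,k_3): lcm = ab². S = 1/12b³ - b² - ⅔b.
  leading term b³: subtract (1)·k_4 from 1/12b³ - b² - ⅔b → 0
  remainder 0.

S(h_1,k_4): lcm = ab³. S = 12ab² + 92/11ab - 23/33b² + 4/11b.
  leading term ab²: subtract (-4/11)·h_1 from 12ab² + 92/11ab - 23/33b² + 4/11b → 92/11ab - 48/11a - 23/33b² + 96/11b - 48/11
  leading term ab: subtract (23b)·k_3 from 92/11ab - 48/11a - 23/33b² + 96/11b - 48/11 → -48/11a + 4/11b - 48/11
  leading term a: subtract (-12)·k_3 from -48/11a + 4/11b - 48/11 → 0
  remainder 0.

S(h_2,k_4): lcm = ab³. S = 12ab² + 8ab - ⅔b².
  leading term ab²: subtract (-4/11)·h_1 from 12ab² + 8ab - ⅔b² → 8ab - 48/11a - ⅔b² + 92/11b - 48/11
  leading term ab: subtract (22b)·k_3 from 8ab - 48/11a - ⅔b² + 92/11b - 48/11 → -48/11a + 4/11b - 48/11
  leading term a: subtract (-12)·k_3 from -48/11a + 4/11b - 48/11 → 0
  remainder 0.

S(k_3,k_4): leading monomials are coprime, so the S-polynomial reduces to 0 (Buchberger's first criterion).
Every S-polynomial of the final basis reduces to 0, so we have a Gröbner basis.
Inter-reduce: drop elements whose leading term is divisible by another's, tail-reduce, and make monic.
Reduced Gröbner basis: {a - 1/12b + 1, b³ - 12b² - 8b}.

These coincide, so the ideals are equal.

Yes, the ideals are equal.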